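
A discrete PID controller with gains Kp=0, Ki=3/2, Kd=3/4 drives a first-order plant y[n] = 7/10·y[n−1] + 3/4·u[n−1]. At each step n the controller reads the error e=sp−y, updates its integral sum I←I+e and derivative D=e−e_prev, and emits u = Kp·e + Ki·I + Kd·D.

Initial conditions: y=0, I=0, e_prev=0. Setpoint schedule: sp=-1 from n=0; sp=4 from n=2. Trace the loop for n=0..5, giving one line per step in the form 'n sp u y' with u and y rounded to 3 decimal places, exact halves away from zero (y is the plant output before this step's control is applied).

0 -1 -2.250 0.000
1 -1 0.797 -1.688
2 4 9.329 -0.584
3 4 -2.854 6.588
4 4 7.906 2.471
5 4 -4.562 7.659

(exact arithmetic carried between steps; '≈' marks a value shown rounded to 6 d.p. or computed from one; I and e_prev carry over from the previous line; the table rounds u and y to 3 d.p., halves away from zero)
n=0: y=0, sp=-1, e=sp−y=-1; I=-1, D=e−e_prev=-1; u=0·(-1)+3/2·(-1)+3/4·(-1)=-2.25; next y=7/10·0+3/4·(-2.25)=-1.6875
n=1: y=-1.6875, sp=-1, e=sp−y=0.6875; I=-0.3125, D=e−e_prev=1.6875; u=0·0.6875+3/2·(-0.3125)+3/4·1.6875=0.796875; next y=7/10·(-1.6875)+3/4·0.796875≈-0.583594
n=2: y≈-0.583594, sp=4, e=sp−y≈4.583594; I≈4.271094, D=e−e_prev≈3.896094; u=0·4.583594+3/2·4.271094+3/4·3.896094≈9.328711; next y=7/10·(-0.583594)+3/4·9.328711≈6.588018
n=3: y≈6.588018, sp=4, e=sp−y≈-2.588018; I≈1.683076, D=e−e_prev≈-7.171611; u=0·(-2.588018)+3/2·1.683076+3/4·(-7.171611)≈-2.854094; next y=7/10·6.588018+3/4·(-2.854094)≈2.471042
n=4: y≈2.471042, sp=4, e=sp−y≈1.528958; I≈3.212035, D=e−e_prev≈4.116976; u=0·1.528958+3/2·3.212035+3/4·4.116976≈7.905784; next y=7/10·2.471042+3/4·7.905784≈7.659067
n=5: y≈7.659067, sp=4, e=sp−y≈-3.659067; I≈-0.447032, D=e−e_prev≈-5.188025; u=0·(-3.659067)+3/2·(-0.447032)+3/4·(-5.188025)≈-4.561568; next y=7/10·7.659067+3/4·(-4.561568)≈1.940171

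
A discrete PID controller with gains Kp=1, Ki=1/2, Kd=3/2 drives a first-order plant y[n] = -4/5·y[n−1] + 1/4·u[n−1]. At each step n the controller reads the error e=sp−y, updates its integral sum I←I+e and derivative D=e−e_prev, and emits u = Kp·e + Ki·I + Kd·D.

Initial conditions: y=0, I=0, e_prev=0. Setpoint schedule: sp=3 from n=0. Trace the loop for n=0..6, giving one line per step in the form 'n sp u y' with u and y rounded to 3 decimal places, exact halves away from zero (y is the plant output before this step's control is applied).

(exact arithmetic carried between steps; '≈' marks a value shown rounded to 6 d.p. or computed from one; I and e_prev carry over from the previous line; the table rounds u and y to 3 d.p., halves away from zero)
n=0: y=0, sp=3, e=sp−y=3; I=3, D=e−e_prev=3; u=1·3+1/2·3+3/2·3=9; next y=-4/5·0+1/4·9=2.25
n=1: y=2.25, sp=3, e=sp−y=0.75; I=3.75, D=e−e_prev=-2.25; u=1·0.75+1/2·3.75+3/2·(-2.25)=-0.75; next y=-4/5·2.25+1/4·(-0.75)=-1.9875
n=2: y=-1.9875, sp=3, e=sp−y=4.9875; I=8.7375, D=e−e_prev=4.2375; u=1·4.9875+1/2·8.7375+3/2·4.2375=15.7125; next y=-4/5·(-1.9875)+1/4·15.7125=5.518125
n=3: y=5.518125, sp=3, e=sp−y=-2.518125; I=6.219375, D=e−e_prev=-7.505625; u=1·(-2.518125)+1/2·6.219375+3/2·(-7.505625)=-10.666875; next y=-4/5·5.518125+1/4·(-10.666875)≈-7.081219
n=4: y≈-7.081219, sp=3, e=sp−y≈10.081219; I≈16.300594, D=e−e_prev≈12.599344; u=1·10.081219+1/2·16.300594+3/2·12.599344≈37.130531; next y=-4/5·(-7.081219)+1/4·37.130531≈14.947608
n=5: y≈14.947608, sp=3, e=sp−y≈-11.947608; I≈4.352986, D=e−e_prev≈-22.028827; u=1·(-11.947608)+1/2·4.352986+3/2·(-22.028827)≈-42.814355; next y=-4/5·14.947608+1/4·(-42.814355)≈-22.661675
n=6: y≈-22.661675, sp=3, e=sp−y≈25.661675; I≈30.014661, D=e−e_prev≈37.609283; u=1·25.661675+1/2·30.014661+3/2·37.609283≈97.082929; next y=-4/5·(-22.661675)+1/4·97.082929≈42.400072

0 3 9.000 0.000
1 3 -0.750 2.250
2 3 15.713 -1.988
3 3 -10.667 5.518
4 3 37.131 -7.081
5 3 -42.814 14.948
6 3 97.083 -22.662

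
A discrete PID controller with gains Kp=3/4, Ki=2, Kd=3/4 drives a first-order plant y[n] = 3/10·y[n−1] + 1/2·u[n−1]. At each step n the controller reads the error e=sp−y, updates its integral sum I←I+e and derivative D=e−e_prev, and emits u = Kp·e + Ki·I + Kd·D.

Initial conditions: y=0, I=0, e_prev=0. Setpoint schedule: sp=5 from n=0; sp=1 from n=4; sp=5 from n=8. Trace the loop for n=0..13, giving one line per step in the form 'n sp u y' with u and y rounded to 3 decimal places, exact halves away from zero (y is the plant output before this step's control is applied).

(exact arithmetic carried between steps; '≈' marks a value shown rounded to 6 d.p. or computed from one; I and e_prev carry over from the previous line; the table rounds u and y to 3 d.p., halves away from zero)
n=0: y=0, sp=5, e=sp−y=5; I=5, D=e−e_prev=5; u=3/4·5+2·5+3/4·5=17.5; next y=3/10·0+1/2·17.5=8.75
n=1: y=8.75, sp=5, e=sp−y=-3.75; I=1.25, D=e−e_prev=-8.75; u=3/4·(-3.75)+2·1.25+3/4·(-8.75)=-6.875; next y=3/10·8.75+1/2·(-6.875)=-0.8125
n=2: y=-0.8125, sp=5, e=sp−y=5.8125; I=7.0625, D=e−e_prev=9.5625; u=3/4·5.8125+2·7.0625+3/4·9.5625=25.65625; next y=3/10·(-0.8125)+1/2·25.65625=12.584375
n=3: y=12.584375, sp=5, e=sp−y=-7.584375; I=-0.521875, D=e−e_prev=-13.396875; u=3/4·(-7.584375)+2·(-0.521875)+3/4·(-13.396875)≈-16.779688; next y=3/10·12.584375+1/2·(-16.779688)≈-4.614531
n=4: y≈-4.614531, sp=1, e=sp−y≈5.614531; I≈5.092656, D=e−e_prev≈13.198906; u=3/4·5.614531+2·5.092656+3/4·13.198906≈24.295391; next y=3/10·(-4.614531)+1/2·24.295391≈10.763336
n=5: y≈10.763336, sp=1, e=sp−y≈-9.763336; I≈-4.670680, D=e−e_prev≈-15.377867; u=3/4·(-9.763336)+2·(-4.670680)+3/4·(-15.377867)≈-28.197262; next y=3/10·10.763336+1/2·(-28.197262)≈-10.869630
n=6: y≈-10.869630, sp=1, e=sp−y≈11.869630; I≈7.198950, D=e−e_prev≈21.632966; u=3/4·11.869630+2·7.198950+3/4·21.632966≈39.524848; next y=3/10·(-10.869630)+1/2·39.524848≈16.501535
n=7: y≈16.501535, sp=1, e=sp−y≈-15.501535; I≈-8.302585, D=e−e_prev≈-27.371165; u=3/4·(-15.501535)+2·(-8.302585)+3/4·(-27.371165)≈-48.759694; next y=3/10·16.501535+1/2·(-48.759694)≈-19.429386
n=8: y≈-19.429386, sp=5, e=sp−y≈24.429386; I≈16.126802, D=e−e_prev≈39.930921; u=3/4·24.429386+2·16.126802+3/4·39.930921≈80.523835; next y=3/10·(-19.429386)+1/2·80.523835≈34.433101
n=9: y≈34.433101, sp=5, e=sp−y≈-29.433101; I≈-13.306300, D=e−e_prev≈-53.862488; u=3/4·(-29.433101)+2·(-13.306300)+3/4·(-53.862488)≈-89.084291; next y=3/10·34.433101+1/2·(-89.084291)≈-34.212215
n=10: y≈-34.212215, sp=5, e=sp−y≈39.212215; I≈25.905916, D=e−e_prev≈68.645317; u=3/4·39.212215+2·25.905916+3/4·68.645317≈132.704980; next y=3/10·(-34.212215)+1/2·132.704980≈56.088825
n=11: y≈56.088825, sp=5, e=sp−y≈-51.088825; I≈-25.182910, D=e−e_prev≈-90.301041; u=3/4·(-51.088825)+2·(-25.182910)+3/4·(-90.301041)≈-156.408219; next y=3/10·56.088825+1/2·(-156.408219)≈-61.377462
n=12: y≈-61.377462, sp=5, e=sp−y≈66.377462; I≈41.194552, D=e−e_prev≈117.466287; u=3/4·66.377462+2·41.194552+3/4·117.466287≈220.271916; next y=3/10·(-61.377462)+1/2·220.271916≈91.722720
n=13: y≈91.722720, sp=5, e=sp−y≈-86.722720; I≈-45.528167, D=e−e_prev≈-153.100182; u=3/4·(-86.722720)+2·(-45.528167)+3/4·(-153.100182)≈-270.923511; next y=3/10·91.722720+1/2·(-270.923511)≈-107.944940

0 5 17.500 0.000
1 5 -6.875 8.750
2 5 25.656 -0.813
3 5 -16.780 12.584
4 1 24.295 -4.615
5 1 -28.197 10.763
6 1 39.525 -10.870
7 1 -48.760 16.502
8 5 80.524 -19.429
9 5 -89.084 34.433
10 5 132.705 -34.212
11 5 -156.408 56.089
12 5 220.272 -61.377
13 5 -270.924 91.723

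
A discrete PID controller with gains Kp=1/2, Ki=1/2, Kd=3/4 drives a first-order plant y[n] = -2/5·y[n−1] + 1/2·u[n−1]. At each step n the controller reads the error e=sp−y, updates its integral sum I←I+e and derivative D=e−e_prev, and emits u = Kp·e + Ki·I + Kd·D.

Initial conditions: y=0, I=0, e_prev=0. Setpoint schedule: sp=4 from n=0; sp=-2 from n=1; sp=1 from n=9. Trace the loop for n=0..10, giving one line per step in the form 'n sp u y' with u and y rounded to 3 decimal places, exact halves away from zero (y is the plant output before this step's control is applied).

(exact arithmetic carried between steps; '≈' marks a value shown rounded to 6 d.p. or computed from one; I and e_prev carry over from the previous line; the table rounds u and y to 3 d.p., halves away from zero)
n=0: y=0, sp=4, e=sp−y=4; I=4, D=e−e_prev=4; u=1/2·4+1/2·4+3/4·4=7; next y=-2/5·0+1/2·7=3.5
n=1: y=3.5, sp=-2, e=sp−y=-5.5; I=-1.5, D=e−e_prev=-9.5; u=1/2·(-5.5)+1/2·(-1.5)+3/4·(-9.5)=-10.625; next y=-2/5·3.5+1/2·(-10.625)=-6.7125
n=2: y=-6.7125, sp=-2, e=sp−y=4.7125; I=3.2125, D=e−e_prev=10.2125; u=1/2·4.7125+1/2·3.2125+3/4·10.2125=11.621875; next y=-2/5·(-6.7125)+1/2·11.621875≈8.495938
n=3: y≈8.495938, sp=-2, e=sp−y≈-10.495938; I≈-7.283438, D=e−e_prev≈-15.208438; u=1/2·(-10.495938)+1/2·(-7.283438)+3/4·(-15.208438)≈-20.296016; next y=-2/5·8.495938+1/2·(-20.296016)≈-13.546383
n=4: y≈-13.546383, sp=-2, e=sp−y≈11.546383; I≈4.262945, D=e−e_prev≈22.042320; u=1/2·11.546383+1/2·4.262945+3/4·22.042320≈24.436404; next y=-2/5·(-13.546383)+1/2·24.436404≈17.636755
n=5: y≈17.636755, sp=-2, e=sp−y≈-19.636755; I≈-15.373810, D=e−e_prev≈-31.183138; u=1/2·(-19.636755)+1/2·(-15.373810)+3/4·(-31.183138)≈-40.892636; next y=-2/5·17.636755+1/2·(-40.892636)≈-27.501020
n=6: y≈-27.501020, sp=-2, e=sp−y≈25.501020; I≈10.127210, D=e−e_prev≈45.137775; u=1/2·25.501020+1/2·10.127210+3/4·45.137775≈51.667447; next y=-2/5·(-27.501020)+1/2·51.667447≈36.834131
n=7: y≈36.834131, sp=-2, e=sp−y≈-38.834131; I≈-28.706921, D=e−e_prev≈-64.335152; u=1/2·(-38.834131)+1/2·(-28.706921)+3/4·(-64.335152)≈-82.021890; next y=-2/5·36.834131+1/2·(-82.021890)≈-55.744598
n=8: y≈-55.744598, sp=-2, e=sp−y≈53.744598; I≈25.037676, D=e−e_prev≈92.578729; u=1/2·53.744598+1/2·25.037676+3/4·92.578729≈108.825184; next y=-2/5·(-55.744598)+1/2·108.825184≈76.710431
n=9: y≈76.710431, sp=1, e=sp−y≈-75.710431; I≈-50.672755, D=e−e_prev≈-129.455029; u=1/2·(-75.710431)+1/2·(-50.672755)+3/4·(-129.455029)≈-160.282864; next y=-2/5·76.710431+1/2·(-160.282864)≈-110.825605
n=10: y≈-110.825605, sp=1, e=sp−y≈111.825605; I≈61.152850, D=e−e_prev≈187.536036; u=1/2·111.825605+1/2·61.152850+3/4·187.536036≈227.141254; next y=-2/5·(-110.825605)+1/2·227.141254≈157.900869

0 4 7.000 0.000
1 -2 -10.625 3.500
2 -2 11.622 -6.713
3 -2 -20.296 8.496
4 -2 24.436 -13.546
5 -2 -40.893 17.637
6 -2 51.667 -27.501
7 -2 -82.022 36.834
8 -2 108.825 -55.745
9 1 -160.283 76.710
10 1 227.141 -110.826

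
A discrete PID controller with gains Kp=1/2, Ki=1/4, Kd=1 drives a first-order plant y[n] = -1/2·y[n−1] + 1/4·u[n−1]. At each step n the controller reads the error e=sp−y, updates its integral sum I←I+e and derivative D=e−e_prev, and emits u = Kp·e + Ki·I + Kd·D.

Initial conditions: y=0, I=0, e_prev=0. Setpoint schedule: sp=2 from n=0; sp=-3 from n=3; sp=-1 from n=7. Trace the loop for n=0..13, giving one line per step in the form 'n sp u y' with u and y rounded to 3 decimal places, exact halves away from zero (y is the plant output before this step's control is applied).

(exact arithmetic carried between steps; '≈' marks a value shown rounded to 6 d.p. or computed from one; I and e_prev carry over from the previous line; the table rounds u and y to 3 d.p., halves away from zero)
n=0: y=0, sp=2, e=sp−y=2; I=2, D=e−e_prev=2; u=1/2·2+1/4·2+1·2=3.5; next y=-1/2·0+1/4·3.5=0.875
n=1: y=0.875, sp=2, e=sp−y=1.125; I=3.125, D=e−e_prev=-0.875; u=1/2·1.125+1/4·3.125+1·(-0.875)=0.46875; next y=-1/2·0.875+1/4·0.46875≈-0.320313
n=2: y≈-0.320313, sp=2, e=sp−y≈2.320313; I≈5.445313, D=e−e_prev≈1.195313; u=1/2·2.320313+1/4·5.445313+1·1.195313≈3.716797; next y=-1/2·(-0.320313)+1/4·3.716797≈1.089355
n=3: y≈1.089355, sp=-3, e=sp−y≈-4.089355; I≈1.355957, D=e−e_prev≈-6.409668; u=1/2·(-4.089355)+1/4·1.355957+1·(-6.409668)≈-8.115356; next y=-1/2·1.089355+1/4·(-8.115356)≈-2.573517
n=4: y≈-2.573517, sp=-3, e=sp−y≈-0.426483; I≈0.929474, D=e−e_prev≈3.662872; u=1/2·(-0.426483)+1/4·0.929474+1·3.662872≈3.681999; next y=-1/2·(-2.573517)+1/4·3.681999≈2.207258
n=5: y≈2.207258, sp=-3, e=sp−y≈-5.207258; I≈-4.277784, D=e−e_prev≈-4.780775; u=1/2·(-5.207258)+1/4·(-4.277784)+1·(-4.780775)≈-8.453850; next y=-1/2·2.207258+1/4·(-8.453850)≈-3.217092
n=6: y≈-3.217092, sp=-3, e=sp−y≈0.217092; I≈-4.060693, D=e−e_prev≈5.424350; u=1/2·0.217092+1/4·(-4.060693)+1·5.424350≈4.517723; next y=-1/2·(-3.217092)+1/4·4.517723≈2.737976
n=7: y≈2.737976, sp=-1, e=sp−y≈-3.737976; I≈-7.798669, D=e−e_prev≈-3.955068; u=1/2·(-3.737976)+1/4·(-7.798669)+1·(-3.955068)≈-7.773724; next y=-1/2·2.737976+1/4·(-7.773724)≈-3.312419
n=8: y≈-3.312419, sp=-1, e=sp−y≈2.312419; I≈-5.486250, D=e−e_prev≈6.050396; u=1/2·2.312419+1/4·(-5.486250)+1·6.050396≈5.835043; next y=-1/2·(-3.312419)+1/4·5.835043≈3.114970
n=9: y≈3.114970, sp=-1, e=sp−y≈-4.114970; I≈-9.601220, D=e−e_prev≈-6.427389; u=1/2·(-4.114970)+1/4·(-9.601220)+1·(-6.427389)≈-10.885180; next y=-1/2·3.114970+1/4·(-10.885180)≈-4.278780
n=10: y≈-4.278780, sp=-1, e=sp−y≈3.278780; I≈-6.322440, D=e−e_prev≈7.393750; u=1/2·3.278780+1/4·(-6.322440)+1·7.393750≈7.452530; next y=-1/2·(-4.278780)+1/4·7.452530≈4.002523
n=11: y≈4.002523, sp=-1, e=sp−y≈-5.002523; I≈-11.324963, D=e−e_prev≈-8.281303; u=1/2·(-5.002523)+1/4·(-11.324963)+1·(-8.281303)≈-13.613805; next y=-1/2·4.002523+1/4·(-13.613805)≈-5.404712
n=12: y≈-5.404712, sp=-1, e=sp−y≈4.404712; I≈-6.920250, D=e−e_prev≈9.407235; u=1/2·4.404712+1/4·(-6.920250)+1·9.407235≈9.879529; next y=-1/2·(-5.404712)+1/4·9.879529≈5.172238
n=13: y≈5.172238, sp=-1, e=sp−y≈-6.172238; I≈-13.092489, D=e−e_prev≈-10.576951; u=1/2·(-6.172238)+1/4·(-13.092489)+1·(-10.576951)≈-16.936192; next y=-1/2·5.172238+1/4·(-16.936192)≈-6.820167

0 2 3.500 0.000
1 2 0.469 0.875
2 2 3.717 -0.320
3 -3 -8.115 1.089
4 -3 3.682 -2.574
5 -3 -8.454 2.207
6 -3 4.518 -3.217
7 -1 -7.774 2.738
8 -1 5.835 -3.312
9 -1 -10.885 3.115
10 -1 7.453 -4.279
11 -1 -13.614 4.003
12 -1 9.880 -5.405
13 -1 -16.936 5.172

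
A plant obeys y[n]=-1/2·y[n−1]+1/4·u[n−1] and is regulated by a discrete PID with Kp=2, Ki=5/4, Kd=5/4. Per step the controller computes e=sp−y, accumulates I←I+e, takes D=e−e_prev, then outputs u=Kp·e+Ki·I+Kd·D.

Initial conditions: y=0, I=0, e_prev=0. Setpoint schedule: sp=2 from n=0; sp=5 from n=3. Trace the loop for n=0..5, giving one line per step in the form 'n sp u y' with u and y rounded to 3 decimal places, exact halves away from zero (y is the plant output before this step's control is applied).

(exact arithmetic carried between steps; '≈' marks a value shown rounded to 6 d.p. or computed from one; I and e_prev carry over from the previous line; the table rounds u and y to 3 d.p., halves away from zero)
n=0: y=0, sp=2, e=sp−y=2; I=2, D=e−e_prev=2; u=2·2+5/4·2+5/4·2=9; next y=-1/2·0+1/4·9=2.25
n=1: y=2.25, sp=2, e=sp−y=-0.25; I=1.75, D=e−e_prev=-2.25; u=2·(-0.25)+5/4·1.75+5/4·(-2.25)=-1.125; next y=-1/2·2.25+1/4·(-1.125)=-1.40625
n=2: y=-1.40625, sp=2, e=sp−y=3.40625; I=5.15625, D=e−e_prev=3.65625; u=2·3.40625+5/4·5.15625+5/4·3.65625=17.828125; next y=-1/2·(-1.40625)+1/4·17.828125≈5.160156
n=3: y≈5.160156, sp=5, e=sp−y≈-0.160156; I≈4.996094, D=e−e_prev≈-3.566406; u=2·(-0.160156)+5/4·4.996094+5/4·(-3.566406)≈1.466797; next y=-1/2·5.160156+1/4·1.466797≈-2.213379
n=4: y≈-2.213379, sp=5, e=sp−y≈7.213379; I≈12.209473, D=e−e_prev≈7.373535; u=2·7.213379+5/4·12.209473+5/4·7.373535≈38.905518; next y=-1/2·(-2.213379)+1/4·38.905518≈10.833069
n=5: y≈10.833069, sp=5, e=sp−y≈-5.833069; I≈6.376404, D=e−e_prev≈-13.046448; u=2·(-5.833069)+5/4·6.376404+5/4·(-13.046448)≈-20.003693; next y=-1/2·10.833069+1/4·(-20.003693)≈-10.417458

0 2 9.000 0.000
1 2 -1.125 2.250
2 2 17.828 -1.406
3 5 1.467 5.160
4 5 38.906 -2.213
5 5 -20.004 10.833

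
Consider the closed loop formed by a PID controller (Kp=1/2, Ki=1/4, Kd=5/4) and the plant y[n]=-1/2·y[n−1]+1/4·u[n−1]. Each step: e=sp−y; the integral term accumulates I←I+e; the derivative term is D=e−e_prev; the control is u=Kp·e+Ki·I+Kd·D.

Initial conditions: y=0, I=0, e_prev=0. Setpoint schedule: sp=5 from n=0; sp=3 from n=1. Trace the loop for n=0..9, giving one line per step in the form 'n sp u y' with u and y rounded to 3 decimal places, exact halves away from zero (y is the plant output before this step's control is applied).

0 5 10.000 0.000
1 3 -4.000 2.500
2 3 11.250 -2.250
3 3 -5.750 3.938
4 3 16.438 -3.406
5 3 -9.578 5.813
6 3 23.469 -5.301
7 3 -15.984 8.518
8 3 33.454 -8.255
9 3 -26.189 12.491

(exact arithmetic carried between steps; '≈' marks a value shown rounded to 6 d.p. or computed from one; I and e_prev carry over from the previous line; the table rounds u and y to 3 d.p., halves away from zero)
n=0: y=0, sp=5, e=sp−y=5; I=5, D=e−e_prev=5; u=1/2·5+1/4·5+5/4·5=10; next y=-1/2·0+1/4·10=2.5
n=1: y=2.5, sp=3, e=sp−y=0.5; I=5.5, D=e−e_prev=-4.5; u=1/2·0.5+1/4·5.5+5/4·(-4.5)=-4; next y=-1/2·2.5+1/4·(-4)=-2.25
n=2: y=-2.25, sp=3, e=sp−y=5.25; I=10.75, D=e−e_prev=4.75; u=1/2·5.25+1/4·10.75+5/4·4.75=11.25; next y=-1/2·(-2.25)+1/4·11.25=3.9375
n=3: y=3.9375, sp=3, e=sp−y=-0.9375; I=9.8125, D=e−e_prev=-6.1875; u=1/2·(-0.9375)+1/4·9.8125+5/4·(-6.1875)=-5.75; next y=-1/2·3.9375+1/4·(-5.75)=-3.40625
n=4: y=-3.40625, sp=3, e=sp−y=6.40625; I=16.21875, D=e−e_prev=7.34375; u=1/2·6.40625+1/4·16.21875+5/4·7.34375=16.4375; next y=-1/2·(-3.40625)+1/4·16.4375=5.8125
n=5: y=5.8125, sp=3, e=sp−y=-2.8125; I=13.40625, D=e−e_prev=-9.21875; u=1/2·(-2.8125)+1/4·13.40625+5/4·(-9.21875)=-9.578125; next y=-1/2·5.8125+1/4·(-9.578125)≈-5.300781
n=6: y≈-5.300781, sp=3, e=sp−y≈8.300781; I≈21.707031, D=e−e_prev≈11.113281; u=1/2·8.300781+1/4·21.707031+5/4·11.113281≈23.46875; next y=-1/2·(-5.300781)+1/4·23.46875≈8.517578
n=7: y≈8.517578, sp=3, e=sp−y≈-5.517578; I≈16.189453, D=e−e_prev≈-13.818359; u=1/2·(-5.517578)+1/4·16.189453+5/4·(-13.818359)≈-15.984375; next y=-1/2·8.517578+1/4·(-15.984375)≈-8.254883
n=8: y≈-8.254883, sp=3, e=sp−y≈11.254883; I≈27.444336, D=e−e_prev≈16.772461; u=1/2·11.254883+1/4·27.444336+5/4·16.772461≈33.454102; next y=-1/2·(-8.254883)+1/4·33.454102≈12.490967
n=9: y≈12.490967, sp=3, e=sp−y≈-9.490967; I≈17.953369, D=e−e_prev≈-20.745850; u=1/2·(-9.490967)+1/4·17.953369+5/4·(-20.745850)≈-26.189453; next y=-1/2·12.490967+1/4·(-26.189453)≈-12.792847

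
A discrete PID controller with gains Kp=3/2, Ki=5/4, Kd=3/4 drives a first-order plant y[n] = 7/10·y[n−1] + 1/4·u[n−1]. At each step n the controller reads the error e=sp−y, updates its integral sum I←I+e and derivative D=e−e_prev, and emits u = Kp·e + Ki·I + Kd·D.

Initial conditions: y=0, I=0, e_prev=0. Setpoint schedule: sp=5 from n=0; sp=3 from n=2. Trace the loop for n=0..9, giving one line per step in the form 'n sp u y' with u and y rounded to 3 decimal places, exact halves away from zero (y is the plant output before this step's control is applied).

(exact arithmetic carried between steps; '≈' marks a value shown rounded to 6 d.p. or computed from one; I and e_prev carry over from the previous line; the table rounds u and y to 3 d.p., halves away from zero)
n=0: y=0, sp=5, e=sp−y=5; I=5, D=e−e_prev=5; u=3/2·5+5/4·5+3/4·5=17.5; next y=7/10·0+1/4·17.5=4.375
n=1: y=4.375, sp=5, e=sp−y=0.625; I=5.625, D=e−e_prev=-4.375; u=3/2·0.625+5/4·5.625+3/4·(-4.375)=4.6875; next y=7/10·4.375+1/4·4.6875=4.234375
n=2: y=4.234375, sp=3, e=sp−y=-1.234375; I=4.390625, D=e−e_prev=-1.859375; u=3/2·(-1.234375)+5/4·4.390625+3/4·(-1.859375)≈2.242188; next y=7/10·4.234375+1/4·2.242188≈3.524609
n=3: y≈3.524609, sp=3, e=sp−y≈-0.524609; I≈3.866016, D=e−e_prev≈0.709766; u=3/2·(-0.524609)+5/4·3.866016+3/4·0.709766≈4.577930; next y=7/10·3.524609+1/4·4.577930≈3.611709
n=4: y≈3.611709, sp=3, e=sp−y≈-0.611709; I≈3.254307, D=e−e_prev≈-0.087100; u=3/2·(-0.611709)+5/4·3.254307+3/4·(-0.087100)≈3.084995; next y=7/10·3.611709+1/4·3.084995≈3.299445
n=5: y≈3.299445, sp=3, e=sp−y≈-0.299445; I≈2.954862, D=e−e_prev≈0.312264; u=3/2·(-0.299445)+5/4·2.954862+3/4·0.312264≈3.478607; next y=7/10·3.299445+1/4·3.478607≈3.179263
n=6: y≈3.179263, sp=3, e=sp−y≈-0.179263; I≈2.775598, D=e−e_prev≈0.120182; u=3/2·(-0.179263)+5/4·2.775598+3/4·0.120182≈3.290739; next y=7/10·3.179263+1/4·3.290739≈3.048169
n=7: y≈3.048169, sp=3, e=sp−y≈-0.048169; I≈2.727429, D=e−e_prev≈0.131094; u=3/2·(-0.048169)+5/4·2.727429+3/4·0.131094≈3.435353; next y=7/10·3.048169+1/4·3.435353≈2.992557
n=8: y≈2.992557, sp=3, e=sp−y≈0.007443; I≈2.734872, D=e−e_prev≈0.055612; u=3/2·0.007443+5/4·2.734872+3/4·0.055612≈3.471465; next y=7/10·2.992557+1/4·3.471465≈2.962656
n=9: y≈2.962656, sp=3, e=sp−y≈0.037344; I≈2.772216, D=e−e_prev≈0.029901; u=3/2·0.037344+5/4·2.772216+3/4·0.029901≈3.543712; next y=7/10·2.962656+1/4·3.543712≈2.959787

0 5 17.500 0.000
1 5 4.688 4.375
2 3 2.242 4.234
3 3 4.578 3.525
4 3 3.085 3.612
5 3 3.479 3.299
6 3 3.291 3.179
7 3 3.435 3.048
8 3 3.471 2.993
9 3 3.544 2.963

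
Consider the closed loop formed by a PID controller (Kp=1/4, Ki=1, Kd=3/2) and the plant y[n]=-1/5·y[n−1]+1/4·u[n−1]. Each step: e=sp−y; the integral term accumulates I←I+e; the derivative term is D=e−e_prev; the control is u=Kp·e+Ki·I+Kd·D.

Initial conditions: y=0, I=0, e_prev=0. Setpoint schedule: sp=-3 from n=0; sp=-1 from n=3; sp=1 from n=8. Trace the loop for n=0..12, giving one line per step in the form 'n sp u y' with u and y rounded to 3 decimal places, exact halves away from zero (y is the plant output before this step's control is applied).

0 -3 -8.250 0.000
1 -3 -1.078 -2.063
2 -3 -11.174 0.143
3 -1 2.645 -2.822
4 -1 -14.112 1.226
5 -1 3.481 -3.773
6 -1 -16.089 1.625
7 -1 5.806 -4.347
8 1 -12.642 2.321
9 1 9.390 -3.625
10 1 -13.321 3.072
11 1 13.950 -3.945
12 1 -14.240 4.276

(exact arithmetic carried between steps; '≈' marks a value shown rounded to 6 d.p. or computed from one; I and e_prev carry over from the previous line; the table rounds u and y to 3 d.p., halves away from zero)
n=0: y=0, sp=-3, e=sp−y=-3; I=-3, D=e−e_prev=-3; u=1/4·(-3)+1·(-3)+3/2·(-3)=-8.25; next y=-1/5·0+1/4·(-8.25)=-2.0625
n=1: y=-2.0625, sp=-3, e=sp−y=-0.9375; I=-3.9375, D=e−e_prev=2.0625; u=1/4·(-0.9375)+1·(-3.9375)+3/2·2.0625=-1.078125; next y=-1/5·(-2.0625)+1/4·(-1.078125)≈0.142969
n=2: y≈0.142969, sp=-3, e=sp−y≈-3.142969; I≈-7.080469, D=e−e_prev≈-2.205469; u=1/4·(-3.142969)+1·(-7.080469)+3/2·(-2.205469)≈-11.174414; next y=-1/5·0.142969+1/4·(-11.174414)≈-2.822197
n=3: y≈-2.822197, sp=-1, e=sp−y≈1.822197; I≈-5.258271, D=e−e_prev≈4.965166; u=1/4·1.822197+1·(-5.258271)+3/2·4.965166≈2.645027; next y=-1/5·(-2.822197)+1/4·2.645027≈1.225696
n=4: y≈1.225696, sp=-1, e=sp−y≈-2.225696; I≈-7.483968, D=e−e_prev≈-4.047893; u=1/4·(-2.225696)+1·(-7.483968)+3/2·(-4.047893)≈-14.112232; next y=-1/5·1.225696+1/4·(-14.112232)≈-3.773197
n=5: y≈-3.773197, sp=-1, e=sp−y≈2.773197; I≈-4.710770, D=e−e_prev≈4.998893; u=1/4·2.773197+1·(-4.710770)+3/2·4.998893≈3.480869; next y=-1/5·(-3.773197)+1/4·3.480869≈1.624857
n=6: y≈1.624857, sp=-1, e=sp−y≈-2.624857; I≈-7.335627, D=e−e_prev≈-5.398054; u=1/4·(-2.624857)+1·(-7.335627)+3/2·(-5.398054)≈-16.088922; next y=-1/5·1.624857+1/4·(-16.088922)≈-4.347202
n=7: y≈-4.347202, sp=-1, e=sp−y≈3.347202; I≈-3.988425, D=e−e_prev≈5.972059; u=1/4·3.347202+1·(-3.988425)+3/2·5.972059≈5.806463; next y=-1/5·(-4.347202)+1/4·5.806463≈2.321056
n=8: y≈2.321056, sp=1, e=sp−y≈-1.321056; I≈-5.309481, D=e−e_prev≈-4.668258; u=1/4·(-1.321056)+1·(-5.309481)+3/2·(-4.668258)≈-12.642132; next y=-1/5·2.321056+1/4·(-12.642132)≈-3.624744
n=9: y≈-3.624744, sp=1, e=sp−y≈4.624744; I≈-0.684737, D=e−e_prev≈5.945800; u=1/4·4.624744+1·(-0.684737)+3/2·5.945800≈9.390150; next y=-1/5·(-3.624744)+1/4·9.390150≈3.072486
n=10: y≈3.072486, sp=1, e=sp−y≈-2.072486; I≈-2.757223, D=e−e_prev≈-6.697231; u=1/4·(-2.072486)+1·(-2.757223)+3/2·(-6.697231)≈-13.321191; next y=-1/5·3.072486+1/4·(-13.321191)≈-3.944795
n=11: y≈-3.944795, sp=1, e=sp−y≈4.944795; I≈2.187572, D=e−e_prev≈7.017281; u=1/4·4.944795+1·2.187572+3/2·7.017281≈13.949692; next y=-1/5·(-3.944795)+1/4·13.949692≈4.276382
n=12: y≈4.276382, sp=1, e=sp−y≈-3.276382; I≈-1.088810, D=e−e_prev≈-8.221177; u=1/4·(-3.276382)+1·(-1.088810)+3/2·(-8.221177)≈-14.239671; next y=-1/5·4.276382+1/4·(-14.239671)≈-4.415194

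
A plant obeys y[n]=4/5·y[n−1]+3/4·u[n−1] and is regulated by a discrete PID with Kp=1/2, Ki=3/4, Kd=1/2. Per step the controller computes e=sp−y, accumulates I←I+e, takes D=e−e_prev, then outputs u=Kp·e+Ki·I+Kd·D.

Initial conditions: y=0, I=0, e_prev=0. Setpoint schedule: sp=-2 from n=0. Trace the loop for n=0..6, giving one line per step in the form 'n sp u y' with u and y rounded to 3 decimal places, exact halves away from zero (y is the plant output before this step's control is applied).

(exact arithmetic carried between steps; '≈' marks a value shown rounded to 6 d.p. or computed from one; I and e_prev carry over from the previous line; the table rounds u and y to 3 d.p., halves away from zero)
n=0: y=0, sp=-2, e=sp−y=-2; I=-2, D=e−e_prev=-2; u=1/2·(-2)+3/4·(-2)+1/2·(-2)=-3.5; next y=4/5·0+3/4·(-3.5)=-2.625
n=1: y=-2.625, sp=-2, e=sp−y=0.625; I=-1.375, D=e−e_prev=2.625; u=1/2·0.625+3/4·(-1.375)+1/2·2.625=0.59375; next y=4/5·(-2.625)+3/4·0.59375≈-1.654688
n=2: y≈-1.654688, sp=-2, e=sp−y≈-0.345313; I≈-1.720313, D=e−e_prev≈-0.970313; u=1/2·(-0.345313)+3/4·(-1.720313)+1/2·(-0.970313)≈-1.948047; next y=4/5·(-1.654688)+3/4·(-1.948047)≈-2.784785
n=3: y≈-2.784785, sp=-2, e=sp−y≈0.784785; I≈-0.935527, D=e−e_prev≈1.130098; u=1/2·0.784785+3/4·(-0.935527)+1/2·1.130098≈0.255796; next y=4/5·(-2.784785)+3/4·0.255796≈-2.035981
n=4: y≈-2.035981, sp=-2, e=sp−y≈0.035981; I≈-0.899546, D=e−e_prev≈-0.748804; u=1/2·0.035981+3/4·(-0.899546)+1/2·(-0.748804)≈-1.031071; next y=4/5·(-2.035981)+3/4·(-1.031071)≈-2.402088
n=5: y≈-2.402088, sp=-2, e=sp−y≈0.402088; I≈-0.497458, D=e−e_prev≈0.366107; u=1/2·0.402088+3/4·(-0.497458)+1/2·0.366107≈0.011004; next y=4/5·(-2.402088)+3/4·0.011004≈-1.913417
n=6: y≈-1.913417, sp=-2, e=sp−y≈-0.086583; I≈-0.584040, D=e−e_prev≈-0.488671; u=1/2·(-0.086583)+3/4·(-0.584040)+1/2·(-0.488671)≈-0.725657; next y=4/5·(-1.913417)+3/4·(-0.725657)≈-2.074977

0 -2 -3.500 0.000
1 -2 0.594 -2.625
2 -2 -1.948 -1.655
3 -2 0.256 -2.785
4 -2 -1.031 -2.036
5 -2 0.011 -2.402
6 -2 -0.726 -1.913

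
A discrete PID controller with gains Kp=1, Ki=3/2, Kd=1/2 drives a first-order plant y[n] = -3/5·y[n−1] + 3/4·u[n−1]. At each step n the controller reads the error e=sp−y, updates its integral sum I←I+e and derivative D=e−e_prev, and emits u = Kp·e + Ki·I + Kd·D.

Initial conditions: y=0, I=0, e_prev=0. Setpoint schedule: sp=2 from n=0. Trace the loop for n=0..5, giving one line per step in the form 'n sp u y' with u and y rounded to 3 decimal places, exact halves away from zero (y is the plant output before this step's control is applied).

0 2 6.000 0.000
1 2 -5.500 4.500
2 2 26.975 -6.825
3 2 -58.904 24.326
4 2 172.482 -58.774
5 2 -448.105 164.626

(exact arithmetic carried between steps; '≈' marks a value shown rounded to 6 d.p. or computed from one; I and e_prev carry over from the previous line; the table rounds u and y to 3 d.p., halves away from zero)
n=0: y=0, sp=2, e=sp−y=2; I=2, D=e−e_prev=2; u=1·2+3/2·2+1/2·2=6; next y=-3/5·0+3/4·6=4.5
n=1: y=4.5, sp=2, e=sp−y=-2.5; I=-0.5, D=e−e_prev=-4.5; u=1·(-2.5)+3/2·(-0.5)+1/2·(-4.5)=-5.5; next y=-3/5·4.5+3/4·(-5.5)=-6.825
n=2: y=-6.825, sp=2, e=sp−y=8.825; I=8.325, D=e−e_prev=11.325; u=1·8.825+3/2·8.325+1/2·11.325=26.975; next y=-3/5·(-6.825)+3/4·26.975=24.32625
n=3: y=24.32625, sp=2, e=sp−y=-22.32625; I=-14.00125, D=e−e_prev=-31.15125; u=1·(-22.32625)+3/2·(-14.00125)+1/2·(-31.15125)=-58.90375; next y=-3/5·24.32625+3/4·(-58.90375)≈-58.773563
n=4: y≈-58.773563, sp=2, e=sp−y≈60.773563; I≈46.772313, D=e−e_prev≈83.099813; u=1·60.773563+3/2·46.772313+1/2·83.099813≈172.481938; next y=-3/5·(-58.773563)+3/4·172.481938≈164.625591
n=5: y≈164.625591, sp=2, e=sp−y≈-162.625591; I≈-115.853278, D=e−e_prev≈-223.399153; u=1·(-162.625591)+3/2·(-115.853278)+1/2·(-223.399153)≈-448.105084; next y=-3/5·164.625591+3/4·(-448.105084)≈-434.854168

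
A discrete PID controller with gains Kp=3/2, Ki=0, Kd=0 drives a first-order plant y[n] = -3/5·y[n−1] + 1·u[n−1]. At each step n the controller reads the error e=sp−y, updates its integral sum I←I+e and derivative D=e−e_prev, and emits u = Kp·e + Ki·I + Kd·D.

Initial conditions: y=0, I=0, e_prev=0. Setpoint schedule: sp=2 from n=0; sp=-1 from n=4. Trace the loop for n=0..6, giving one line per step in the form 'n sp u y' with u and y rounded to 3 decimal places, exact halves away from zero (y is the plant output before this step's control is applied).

0 2 3.000 0.000
1 2 -1.500 3.000
2 2 7.950 -3.300
3 2 -11.895 9.930
4 -1 25.280 -17.853
5 -1 -55.487 35.991
6 -1 114.123 -77.082

(exact arithmetic carried between steps; '≈' marks a value shown rounded to 6 d.p. or computed from one; I and e_prev carry over from the previous line; the table rounds u and y to 3 d.p., halves away from zero)
n=0: y=0, sp=2, e=sp−y=2; I=2, D=e−e_prev=2; u=3/2·2+0·2+0·2=3; next y=-3/5·0+1·3=3
n=1: y=3, sp=2, e=sp−y=-1; I=1, D=e−e_prev=-3; u=3/2·(-1)+0·1+0·(-3)=-1.5; next y=-3/5·3+1·(-1.5)=-3.3
n=2: y=-3.3, sp=2, e=sp−y=5.3; I=6.3, D=e−e_prev=6.3; u=3/2·5.3+0·6.3+0·6.3=7.95; next y=-3/5·(-3.3)+1·7.95=9.93
n=3: y=9.93, sp=2, e=sp−y=-7.93; I=-1.63, D=e−e_prev=-13.23; u=3/2·(-7.93)+0·(-1.63)+0·(-13.23)=-11.895; next y=-3/5·9.93+1·(-11.895)=-17.853
n=4: y=-17.853, sp=-1, e=sp−y=16.853; I=15.223, D=e−e_prev=24.783; u=3/2·16.853+0·15.223+0·24.783=25.2795; next y=-3/5·(-17.853)+1·25.2795=35.9913
n=5: y=35.9913, sp=-1, e=sp−y=-36.9913; I=-21.7683, D=e−e_prev=-53.8443; u=3/2·(-36.9913)+0·(-21.7683)+0·(-53.8443)=-55.48695; next y=-3/5·35.9913+1·(-55.48695)=-77.08173
n=6: y=-77.08173, sp=-1, e=sp−y=76.08173; I=54.31343, D=e−e_prev=113.07303; u=3/2·76.08173+0·54.31343+0·113.07303=114.122595; next y=-3/5·(-77.08173)+1·114.122595=160.371633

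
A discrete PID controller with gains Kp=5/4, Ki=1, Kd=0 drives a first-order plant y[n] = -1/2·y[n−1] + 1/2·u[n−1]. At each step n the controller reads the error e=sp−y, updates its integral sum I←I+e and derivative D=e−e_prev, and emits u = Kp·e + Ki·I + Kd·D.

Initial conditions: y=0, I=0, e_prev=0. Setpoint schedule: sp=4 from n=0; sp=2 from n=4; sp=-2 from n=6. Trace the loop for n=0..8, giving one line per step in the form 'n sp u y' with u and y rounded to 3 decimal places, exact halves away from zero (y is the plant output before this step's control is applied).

(exact arithmetic carried between steps; '≈' marks a value shown rounded to 6 d.p. or computed from one; I and e_prev carry over from the previous line; the table rounds u and y to 3 d.p., halves away from zero)
n=0: y=0, sp=4, e=sp−y=4; I=4, D=e−e_prev=4; u=5/4·4+1·4+0·4=9; next y=-1/2·0+1/2·9=4.5
n=1: y=4.5, sp=4, e=sp−y=-0.5; I=3.5, D=e−e_prev=-4.5; u=5/4·(-0.5)+1·3.5+0·(-4.5)=2.875; next y=-1/2·4.5+1/2·2.875=-0.8125
n=2: y=-0.8125, sp=4, e=sp−y=4.8125; I=8.3125, D=e−e_prev=5.3125; u=5/4·4.8125+1·8.3125+0·5.3125=14.328125; next y=-1/2·(-0.8125)+1/2·14.328125≈7.570313
n=3: y≈7.570313, sp=4, e=sp−y≈-3.570313; I≈4.742188, D=e−e_prev≈-8.382813; u=5/4·(-3.570313)+1·4.742188+0·(-8.382813)≈0.279297; next y=-1/2·7.570313+1/2·0.279297≈-3.645508
n=4: y≈-3.645508, sp=2, e=sp−y≈5.645508; I≈10.387695, D=e−e_prev≈9.215820; u=5/4·5.645508+1·10.387695+0·9.215820≈17.444580; next y=-1/2·(-3.645508)+1/2·17.444580≈10.545044
n=5: y≈10.545044, sp=2, e=sp−y≈-8.545044; I≈1.842651, D=e−e_prev≈-14.190552; u=5/4·(-8.545044)+1·1.842651+0·(-14.190552)≈-8.838654; next y=-1/2·10.545044+1/2·(-8.838654)≈-9.691849
n=6: y≈-9.691849, sp=-2, e=sp−y≈7.691849; I≈9.534500, D=e−e_prev≈16.236893; u=5/4·7.691849+1·9.534500+0·16.236893≈19.149311; next y=-1/2·(-9.691849)+1/2·19.149311≈14.420580
n=7: y≈14.420580, sp=-2, e=sp−y≈-16.420580; I≈-6.886080, D=e−e_prev≈-24.112429; u=5/4·(-16.420580)+1·(-6.886080)+0·(-24.112429)≈-27.411805; next y=-1/2·14.420580+1/2·(-27.411805)≈-20.916192
n=8: y≈-20.916192, sp=-2, e=sp−y≈18.916192; I≈12.030113, D=e−e_prev≈35.336772; u=5/4·18.916192+1·12.030113+0·35.336772≈35.675353; next y=-1/2·(-20.916192)+1/2·35.675353≈28.295773

0 4 9.000 0.000
1 4 2.875 4.500
2 4 14.328 -0.813
3 4 0.279 7.570
4 2 17.445 -3.646
5 2 -8.839 10.545
6 -2 19.149 -9.692
7 -2 -27.412 14.421
8 -2 35.675 -20.916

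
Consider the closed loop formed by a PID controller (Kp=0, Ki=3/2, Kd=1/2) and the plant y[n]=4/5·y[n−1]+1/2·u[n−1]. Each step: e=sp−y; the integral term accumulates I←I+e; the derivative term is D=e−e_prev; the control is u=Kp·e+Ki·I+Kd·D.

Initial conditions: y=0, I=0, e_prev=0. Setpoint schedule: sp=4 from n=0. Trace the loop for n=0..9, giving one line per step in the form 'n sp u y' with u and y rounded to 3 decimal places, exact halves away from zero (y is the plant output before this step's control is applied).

0 4 8.000 0.000
1 4 4.000 4.000
2 4 3.600 5.200
3 4 0.880 5.960
4 4 -0.176 5.208
5 4 -0.105 4.078
6 4 0.949 3.210
7 4 2.035 3.043
8 4 2.569 3.451
9 4 2.408 4.046

(exact arithmetic carried between steps; '≈' marks a value shown rounded to 6 d.p. or computed from one; I and e_prev carry over from the previous line; the table rounds u and y to 3 d.p., halves away from zero)
n=0: y=0, sp=4, e=sp−y=4; I=4, D=e−e_prev=4; u=0·4+3/2·4+1/2·4=8; next y=4/5·0+1/2·8=4
n=1: y=4, sp=4, e=sp−y=0; I=4, D=e−e_prev=-4; u=0·0+3/2·4+1/2·(-4)=4; next y=4/5·4+1/2·4=5.2
n=2: y=5.2, sp=4, e=sp−y=-1.2; I=2.8, D=e−e_prev=-1.2; u=0·(-1.2)+3/2·2.8+1/2·(-1.2)=3.6; next y=4/5·5.2+1/2·3.6=5.96
n=3: y=5.96, sp=4, e=sp−y=-1.96; I=0.84, D=e−e_prev=-0.76; u=0·(-1.96)+3/2·0.84+1/2·(-0.76)=0.88; next y=4/5·5.96+1/2·0.88=5.208
n=4: y=5.208, sp=4, e=sp−y=-1.208; I=-0.368, D=e−e_prev=0.752; u=0·(-1.208)+3/2·(-0.368)+1/2·0.752=-0.176; next y=4/5·5.208+1/2·(-0.176)=4.0784
n=5: y=4.0784, sp=4, e=sp−y=-0.0784; I=-0.4464, D=e−e_prev=1.1296; u=0·(-0.0784)+3/2·(-0.4464)+1/2·1.1296=-0.1048; next y=4/5·4.0784+1/2·(-0.1048)=3.21032
n=6: y=3.21032, sp=4, e=sp−y=0.78968; I=0.34328, D=e−e_prev=0.86808; u=0·0.78968+3/2·0.34328+1/2·0.86808=0.94896; next y=4/5·3.21032+1/2·0.94896=3.042736
n=7: y=3.042736, sp=4, e=sp−y=0.957264; I=1.300544, D=e−e_prev=0.167584; u=0·0.957264+3/2·1.300544+1/2·0.167584=2.034608; next y=4/5·3.042736+1/2·2.034608≈3.451493
n=8: y≈3.451493, sp=4, e=sp−y≈0.548507; I≈1.849051, D=e−e_prev≈-0.408757; u=0·0.548507+3/2·1.849051+1/2·(-0.408757)≈2.569198; next y=4/5·3.451493+1/2·2.569198≈4.045793
n=9: y≈4.045793, sp=4, e=sp−y≈-0.045793; I≈1.803258, D=e−e_prev≈-0.594301; u=0·(-0.045793)+3/2·1.803258+1/2·(-0.594301)≈2.407736; next y=4/5·4.045793+1/2·2.407736≈4.440503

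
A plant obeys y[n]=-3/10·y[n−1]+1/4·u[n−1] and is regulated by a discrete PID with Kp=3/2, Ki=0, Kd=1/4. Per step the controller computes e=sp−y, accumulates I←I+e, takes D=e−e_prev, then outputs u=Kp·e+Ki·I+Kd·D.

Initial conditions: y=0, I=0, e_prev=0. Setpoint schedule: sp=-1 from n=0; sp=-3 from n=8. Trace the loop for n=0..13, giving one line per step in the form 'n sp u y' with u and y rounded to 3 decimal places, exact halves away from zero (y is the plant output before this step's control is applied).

0 -1 -1.750 0.000
1 -1 -0.734 -0.438
2 -1 -1.518 -0.052
3 -1 -0.877 -0.364
4 -1 -1.398 -0.110
5 -1 -0.973 -0.317
6 -1 -1.319 -0.148
7 -1 -1.038 -0.285
8 -3 -4.767 -0.174
9 -3 -2.549 -1.140
10 -3 -4.268 -0.295
11 -3 -2.862 -0.978
12 -3 -4.006 -0.422
13 -3 -3.074 -0.875

(exact arithmetic carried between steps; '≈' marks a value shown rounded to 6 d.p. or computed from one; I and e_prev carry over from the previous line; the table rounds u and y to 3 d.p., halves away from zero)
n=0: y=0, sp=-1, e=sp−y=-1; I=-1, D=e−e_prev=-1; u=3/2·(-1)+0·(-1)+1/4·(-1)=-1.75; next y=-3/10·0+1/4·(-1.75)=-0.4375
n=1: y=-0.4375, sp=-1, e=sp−y=-0.5625; I=-1.5625, D=e−e_prev=0.4375; u=3/2·(-0.5625)+0·(-1.5625)+1/4·0.4375=-0.734375; next y=-3/10·(-0.4375)+1/4·(-0.734375)≈-0.052344
n=2: y≈-0.052344, sp=-1, e=sp−y≈-0.947656; I≈-2.510156, D=e−e_prev≈-0.385156; u=3/2·(-0.947656)+0·(-2.510156)+1/4·(-0.385156)≈-1.517773; next y=-3/10·(-0.052344)+1/4·(-1.517773)≈-0.363740
n=3: y≈-0.363740, sp=-1, e=sp−y≈-0.636260; I≈-3.146416, D=e−e_prev≈0.311396; u=3/2·(-0.636260)+0·(-3.146416)+1/4·0.311396≈-0.876541; next y=-3/10·(-0.363740)+1/4·(-0.876541)≈-0.110013
n=4: y≈-0.110013, sp=-1, e=sp−y≈-0.889987; I≈-4.036403, D=e−e_prev≈-0.253727; u=3/2·(-0.889987)+0·(-4.036403)+1/4·(-0.253727)≈-1.398412; next y=-3/10·(-0.110013)+1/4·(-1.398412)≈-0.316599
n=5: y≈-0.316599, sp=-1, e=sp−y≈-0.683401; I≈-4.719804, D=e−e_prev≈0.206586; u=3/2·(-0.683401)+0·(-4.719804)+1/4·0.206586≈-0.973455; next y=-3/10·(-0.316599)+1/4·(-0.973455)≈-0.148384
n=6: y≈-0.148384, sp=-1, e=sp−y≈-0.851616; I≈-5.571420, D=e−e_prev≈-0.168215; u=3/2·(-0.851616)+0·(-5.571420)+1/4·(-0.168215)≈-1.319478; next y=-3/10·(-0.148384)+1/4·(-1.319478)≈-0.285354
n=7: y≈-0.285354, sp=-1, e=sp−y≈-0.714646; I≈-6.286066, D=e−e_prev≈0.136970; u=3/2·(-0.714646)+0·(-6.286066)+1/4·0.136970≈-1.037726; next y=-3/10·(-0.285354)+1/4·(-1.037726)≈-0.173825
n=8: y≈-0.173825, sp=-3, e=sp−y≈-2.826175; I≈-9.112240, D=e−e_prev≈-2.111529; u=3/2·(-2.826175)+0·(-9.112240)+1/4·(-2.111529)≈-4.767144; next y=-3/10·(-0.173825)+1/4·(-4.767144)≈-1.139639
n=9: y≈-1.139639, sp=-3, e=sp−y≈-1.860361; I≈-10.972602, D=e−e_prev≈0.965813; u=3/2·(-1.860361)+0·(-10.972602)+1/4·0.965813≈-2.549089; next y=-3/10·(-1.139639)+1/4·(-2.549089)≈-0.295381
n=10: y≈-0.295381, sp=-3, e=sp−y≈-2.704619; I≈-13.677221, D=e−e_prev≈-0.844258; u=3/2·(-2.704619)+0·(-13.677221)+1/4·(-0.844258)≈-4.267993; next y=-3/10·(-0.295381)+1/4·(-4.267993)≈-0.978384
n=11: y≈-0.978384, sp=-3, e=sp−y≈-2.021616; I≈-15.698837, D=e−e_prev≈0.683004; u=3/2·(-2.021616)+0·(-15.698837)+1/4·0.683004≈-2.861673; next y=-3/10·(-0.978384)+1/4·(-2.861673)≈-0.421903
n=12: y≈-0.421903, sp=-3, e=sp−y≈-2.578097; I≈-18.276934, D=e−e_prev≈-0.556481; u=3/2·(-2.578097)+0·(-18.276934)+1/4·(-0.556481)≈-4.006266; next y=-3/10·(-0.421903)+1/4·(-4.006266)≈-0.874996
n=13: y≈-0.874996, sp=-3, e=sp−y≈-2.125004; I≈-20.401938, D=e−e_prev≈0.453093; u=3/2·(-2.125004)+0·(-20.401938)+1/4·0.453093≈-3.074233; next y=-3/10·(-0.874996)+1/4·(-3.074233)≈-0.506060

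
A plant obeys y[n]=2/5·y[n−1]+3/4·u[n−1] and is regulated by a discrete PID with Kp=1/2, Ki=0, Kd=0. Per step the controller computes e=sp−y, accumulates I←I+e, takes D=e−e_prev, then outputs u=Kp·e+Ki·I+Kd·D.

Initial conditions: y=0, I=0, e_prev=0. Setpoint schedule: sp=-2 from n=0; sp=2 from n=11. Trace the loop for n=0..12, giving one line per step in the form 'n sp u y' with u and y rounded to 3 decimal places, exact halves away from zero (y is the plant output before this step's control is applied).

(exact arithmetic carried between steps; '≈' marks a value shown rounded to 6 d.p. or computed from one; I and e_prev carry over from the previous line; the table rounds u and y to 3 d.p., halves away from zero)
n=0: y=0, sp=-2, e=sp−y=-2; I=-2, D=e−e_prev=-2; u=1/2·(-2)+0·(-2)+0·(-2)=-1; next y=2/5·0+3/4·(-1)=-0.75
n=1: y=-0.75, sp=-2, e=sp−y=-1.25; I=-3.25, D=e−e_prev=0.75; u=1/2·(-1.25)+0·(-3.25)+0·0.75=-0.625; next y=2/5·(-0.75)+3/4·(-0.625)=-0.76875
n=2: y=-0.76875, sp=-2, e=sp−y=-1.23125; I=-4.48125, D=e−e_prev=0.01875; u=1/2·(-1.23125)+0·(-4.48125)+0·0.01875=-0.615625; next y=2/5·(-0.76875)+3/4·(-0.615625)≈-0.769219
n=3: y≈-0.769219, sp=-2, e=sp−y≈-1.230781; I≈-5.712031, D=e−e_prev≈0.000469; u=1/2·(-1.230781)+0·(-5.712031)+0·0.000469≈-0.615391; next y=2/5·(-0.769219)+3/4·(-0.615391)≈-0.769230
n=4: y≈-0.769230, sp=-2, e=sp−y≈-1.230770; I≈-6.942801, D=e−e_prev≈0.000012; u=1/2·(-1.230770)+0·(-6.942801)+0·0.000012≈-0.615385; next y=2/5·(-0.769230)+3/4·(-0.615385)≈-0.769231
n=5: y≈-0.769231, sp=-2, e=sp−y≈-1.230769; I≈-8.173570, D=e−e_prev≈0.000000; u=1/2·(-1.230769)+0·(-8.173570)+0·0.000000≈-0.615385; next y=2/5·(-0.769231)+3/4·(-0.615385)≈-0.769231
n=6: y≈-0.769231, sp=-2, e=sp−y≈-1.230769; I≈-9.404339, D=e−e_prev≈0.000000; u=1/2·(-1.230769)+0·(-9.404339)+0·0.000000≈-0.615385; next y=2/5·(-0.769231)+3/4·(-0.615385)≈-0.769231
n=7: y≈-0.769231, sp=-2, e=sp−y≈-1.230769; I≈-10.635108, D=e−e_prev≈0.000000; u=1/2·(-1.230769)+0·(-10.635108)+0·0.000000≈-0.615385; next y=2/5·(-0.769231)+3/4·(-0.615385)≈-0.769231
n=8: y≈-0.769231, sp=-2, e=sp−y≈-1.230769; I≈-11.865878, D=e−e_prev≈0.000000; u=1/2·(-1.230769)+0·(-11.865878)+0·0.000000≈-0.615385; next y=2/5·(-0.769231)+3/4·(-0.615385)≈-0.769231
n=9: y≈-0.769231, sp=-2, e=sp−y≈-1.230769; I≈-13.096647, D=e−e_prev≈0.000000; u=1/2·(-1.230769)+0·(-13.096647)+0·0.000000≈-0.615385; next y=2/5·(-0.769231)+3/4·(-0.615385)≈-0.769231
n=10: y≈-0.769231, sp=-2, e=sp−y≈-1.230769; I≈-14.327416, D=e−e_prev≈0.000000; u=1/2·(-1.230769)+0·(-14.327416)+0·0.000000≈-0.615385; next y=2/5·(-0.769231)+3/4·(-0.615385)≈-0.769231
n=11: y≈-0.769231, sp=2, e=sp−y≈2.769231; I≈-11.558185, D=e−e_prev≈4.000000; u=1/2·2.769231+0·(-11.558185)+0·4.000000≈1.384615; next y=2/5·(-0.769231)+3/4·1.384615≈0.730769
n=12: y≈0.730769, sp=2, e=sp−y≈1.269231; I≈-10.288955, D=e−e_prev≈-1.500000; u=1/2·1.269231+0·(-10.288955)+0·(-1.500000)≈0.634615; next y=2/5·0.730769+3/4·0.634615≈0.768269

0 -2 -1.000 0.000
1 -2 -0.625 -0.750
2 -2 -0.616 -0.769
3 -2 -0.615 -0.769
4 -2 -0.615 -0.769
5 -2 -0.615 -0.769
6 -2 -0.615 -0.769
7 -2 -0.615 -0.769
8 -2 -0.615 -0.769
9 -2 -0.615 -0.769
10 -2 -0.615 -0.769
11 2 1.385 -0.769
12 2 0.635 0.731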